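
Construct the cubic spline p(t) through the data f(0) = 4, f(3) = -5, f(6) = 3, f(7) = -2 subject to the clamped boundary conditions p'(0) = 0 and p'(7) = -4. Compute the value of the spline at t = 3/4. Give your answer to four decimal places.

Write M_i for p''(x_i). With h_i = 3, 3, 1 and divided differences Δ_i = -3, 8/3, -5, the continuity of p' gives the tridiagonal system
  3·M_0 + 12·M_1 + 3·M_2 = 6(Δ_1 - Δ_0) = 34
  3·M_1 + 8·M_2 + 1·M_3 = 6(Δ_2 - Δ_1) = -46
Clamped end conditions give two more equations: 2h_0·M_0 + h_0·M_1 = 6(Δ_0 - p'(0)) = -18 and h_2·M_2 + 2h_2·M_3 = 6(p'(7) - Δ_2) = 6.
Hence M_0 = -592/93, M_1 = 626/93, M_2 = -286/31, M_3 = 236/31.
On [0, 3], p(t) = 4 + 0·t - 296/93·t² + 203/279·t³.
With t = 3/4: p(3/4) = 4993/1984.

2.5166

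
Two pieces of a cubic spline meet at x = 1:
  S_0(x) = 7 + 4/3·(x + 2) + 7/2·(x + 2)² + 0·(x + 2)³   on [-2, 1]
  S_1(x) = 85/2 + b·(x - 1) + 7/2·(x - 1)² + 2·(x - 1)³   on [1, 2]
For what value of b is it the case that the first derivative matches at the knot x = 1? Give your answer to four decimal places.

S_0'(x) = 4/3 + 7·(x + 2) + 0·(x + 2)², so S_0'(1) = 67/3. On the right, S_1'(1) = b, so b = 67/3.

22.3333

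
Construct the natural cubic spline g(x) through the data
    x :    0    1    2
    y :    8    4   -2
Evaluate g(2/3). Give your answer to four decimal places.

Let M_i = g''(x_i). Step sizes h_i = 1, 1; slopes of the chords Δ_i = (y_(i+1) - y_i)/h_i = -4, -6.
  1·M_0 + 4·M_1 + 1·M_2 = 6(Δ_1 - Δ_0) = -12
Natural end conditions: M_0 = M_2 = 0.
Solving: M_0 = 0, M_1 = -3, M_2 = 0.
On [0, 1], g(x) = 8 - 7/2·x + 0·x² - 1/2·x³.
With x = 2/3: g(2/3) = 149/27.

5.5185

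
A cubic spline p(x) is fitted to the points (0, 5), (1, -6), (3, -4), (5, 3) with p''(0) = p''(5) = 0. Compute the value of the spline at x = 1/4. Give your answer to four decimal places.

Write m_i for p''(x_i). With h_i = 1, 2, 2 and divided differences Δ_i = -11, 1, 7/2, the continuity of p' gives the tridiagonal system
  1·m_0 + 6·m_1 + 2·m_2 = 6(Δ_1 - Δ_0) = 72
  2·m_1 + 8·m_2 + 2·m_3 = 6(Δ_2 - Δ_1) = 15
Natural end conditions: m_0 = m_3 = 0.
Forward elimination and back-substitution give m_0 = 0, m_1 = 273/22, m_2 = -27/22, m_3 = 0.
On [0, 1], p(x) = 5 - 575/44·x + 0·x² + 91/44·x³.
With x = 1/4: p(1/4) = 4971/2816.

1.7653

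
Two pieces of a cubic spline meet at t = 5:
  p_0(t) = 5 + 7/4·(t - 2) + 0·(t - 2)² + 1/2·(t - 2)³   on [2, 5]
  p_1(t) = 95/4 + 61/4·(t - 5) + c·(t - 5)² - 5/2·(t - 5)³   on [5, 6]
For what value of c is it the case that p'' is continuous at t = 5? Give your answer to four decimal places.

p_0''(t) = 0 + 3·(t - 2), so p_0''(5) = 9. On the right, p_1''(5) = 2c, so c = 9/2.

4.5000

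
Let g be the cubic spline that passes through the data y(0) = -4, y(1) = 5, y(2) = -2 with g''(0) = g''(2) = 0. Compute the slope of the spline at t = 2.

-11

With σ_i denoting the second derivative at x_i, h_i = 1, 1, and Δ_i = (y_(i+1) − y_i)/h_i = 9, -7:
  1·σ_0 + 4·σ_1 + 1·σ_2 = 6(Δ_1 - Δ_0) = -96
Natural end conditions: σ_0 = σ_2 = 0.
Solving the tridiagonal system: σ_0 = 0, σ_1 = -24, σ_2 = 0.
On [1, 2], g'(t) = b_1 + 2c_1·(t - 1) + 3d_1·(t - 1)² with b_1 = Δ_1 - h_1(2σ_1 + σ_2)/6 = 1, c_1 = σ_1/2 = -12, d_1 = (σ_2 - σ_1)/(6h_1) = 4. So g'(2) = -11.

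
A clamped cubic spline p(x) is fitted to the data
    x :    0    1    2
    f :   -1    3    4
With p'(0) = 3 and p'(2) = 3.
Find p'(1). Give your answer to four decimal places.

2.2500

Put M_i = p'' at the i-th knot. Here h = (1, 1) and Δ = (4, 1), so the interior equations h_(i-1)·M_(i-1) + 2(h_(i-1)+h_i)·M_i + h_i·M_(i+1) = 6(Δ_i − Δ_(i-1)) read
  1·M_0 + 4·M_1 + 1·M_2 = 6(Δ_1 - Δ_0) = -18
Clamped end conditions give two more equations: 2h_0·M_0 + h_0·M_1 = 6(Δ_0 - p'(0)) = 6 and h_1·M_1 + 2h_1·M_2 = 6(p'(2) - Δ_1) = 12.
Hence M_0 = 15/2, M_1 = -9, M_2 = 21/2.
On [1, 2], p'(x) = b_1 + 2c_1·(x - 1) + 3d_1·(x - 1)² with b_1 = Δ_1 - h_1(2M_1 + M_2)/6 = 9/4, c_1 = M_1/2 = -9/2, d_1 = (M_2 - M_1)/(6h_1) = 13/4. So p'(1) = 9/4.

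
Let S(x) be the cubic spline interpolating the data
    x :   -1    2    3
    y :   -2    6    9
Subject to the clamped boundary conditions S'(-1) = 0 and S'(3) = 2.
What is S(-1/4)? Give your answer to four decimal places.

With M_i denoting the second derivative at x_i, h_i = 3, 1, and Δ_i = (y_(i+1) − y_i)/h_i = 8/3, 3:
  3·M_0 + 8·M_1 + 1·M_2 = 6(Δ_1 - Δ_0) = 2
Clamped end conditions give two more equations: 2h_0·M_0 + h_0·M_1 = 6(Δ_0 - S'(-1)) = 16 and h_1·M_1 + 2h_1·M_2 = 6(S'(3) - Δ_1) = -6.
Hence M_0 = 35/12, M_1 = -1/2, M_2 = -11/4.
On [-1, 2], S(x) = -2 + 0·(x + 1) + 35/24·(x + 1)² - 41/216·(x + 1)³.
With (x + 1) = 3/4: S(-1/4) = -645/512.

-1.2598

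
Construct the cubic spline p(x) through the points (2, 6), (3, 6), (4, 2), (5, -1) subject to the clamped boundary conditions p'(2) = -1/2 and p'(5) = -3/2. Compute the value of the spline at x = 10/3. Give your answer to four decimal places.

Let σ_i = p''(x_i). Step sizes h_i = 1, 1, 1; slopes of the chords Δ_i = (y_(i+1) - y_i)/h_i = 0, -4, -3.
  1·σ_0 + 4·σ_1 + 1·σ_2 = 6(Δ_1 - Δ_0) = -24
  1·σ_1 + 4·σ_2 + 1·σ_3 = 6(Δ_2 - Δ_1) = 6
Clamped end conditions give two more equations: 2h_0·σ_0 + h_0·σ_1 = 6(Δ_0 - p'(2)) = 3 and h_2·σ_2 + 2h_2·σ_3 = 6(p'(5) - Δ_2) = 9.
Solving the tridiagonal system: σ_0 = 83/15, σ_1 = -121/15, σ_2 = 41/15, σ_3 = 47/15.
On [3, 4], p(x) = 6 - 53/30·(x - 3) - 121/30·(x - 3)² + 9/5·(x - 3)³.
With (x - 3) = 1/3: p(10/3) = 679/135.

5.0296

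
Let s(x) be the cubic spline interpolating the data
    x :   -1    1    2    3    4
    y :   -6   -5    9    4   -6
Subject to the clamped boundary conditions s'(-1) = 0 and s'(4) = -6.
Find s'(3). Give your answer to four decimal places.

Write m_i for s''(x_i). With h_i = 2, 1, 1, 1 and divided differences Δ_i = 1/2, 14, -5, -10, the continuity of s' gives the tridiagonal system
  2·m_0 + 6·m_1 + 1·m_2 = 6(Δ_1 - Δ_0) = 81
  1·m_1 + 4·m_2 + 1·m_3 = 6(Δ_2 - Δ_1) = -114
  1·m_2 + 4·m_3 + 1·m_4 = 6(Δ_3 - Δ_2) = -30
Clamped end conditions give two more equations: 2h_0·m_0 + h_0·m_1 = 6(Δ_0 - s'(-1)) = 3 and h_3·m_3 + 2h_3·m_4 = 6(s'(4) - Δ_3) = 24.
Solving the tridiagonal system: m_0 = -1731/164, m_1 = 927/41, m_2 = -2751/82, m_3 = -99/41, m_4 = 1083/82.
On [3, 4], s'(x) = b_3 + 2c_3·(x - 3) + 3d_3·(x - 3)² with b_3 = Δ_3 - h_3(2m_3 + m_4)/6 = -1869/164, c_3 = m_3/2 = -99/82, d_3 = (m_4 - m_3)/(6h_3) = 427/164. So s'(3) = -1869/164.

-11.3963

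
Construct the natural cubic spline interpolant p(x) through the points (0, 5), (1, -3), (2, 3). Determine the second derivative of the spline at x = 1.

Let M_i = p''(x_i). Step sizes h_i = 1, 1; slopes of the chords Δ_i = (y_(i+1) - y_i)/h_i = -8, 6.
  1·M_0 + 4·M_1 + 1·M_2 = 6(Δ_1 - Δ_0) = 84
Natural end conditions: M_0 = M_2 = 0.
Solving: M_0 = 0, M_1 = 21, M_2 = 0.

21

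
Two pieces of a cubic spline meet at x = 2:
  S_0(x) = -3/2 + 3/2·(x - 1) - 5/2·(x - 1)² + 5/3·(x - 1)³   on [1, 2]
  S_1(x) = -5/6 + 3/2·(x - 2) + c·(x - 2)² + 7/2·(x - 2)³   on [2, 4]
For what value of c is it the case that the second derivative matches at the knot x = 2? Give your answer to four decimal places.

S_0''(x) = -5 + 10·(x - 1), so S_0''(2) = 5. On the right, S_1''(2) = 2c, so c = 5/2.

2.5000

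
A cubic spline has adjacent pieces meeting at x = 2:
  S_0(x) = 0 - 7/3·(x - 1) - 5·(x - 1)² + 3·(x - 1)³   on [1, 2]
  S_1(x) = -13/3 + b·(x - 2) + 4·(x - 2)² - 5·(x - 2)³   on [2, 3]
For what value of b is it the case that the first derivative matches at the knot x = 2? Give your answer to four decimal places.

S_0'(x) = -7/3 - 10·(x - 1) + 9·(x - 1)², so S_0'(2) = -10/3. On the right, S_1'(2) = b, so b = -10/3.

-3.3333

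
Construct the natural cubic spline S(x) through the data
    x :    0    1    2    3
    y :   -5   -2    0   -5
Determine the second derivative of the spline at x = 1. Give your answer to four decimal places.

1.2000

Put M_i = S'' at the i-th knot. Here h = (1, 1, 1) and Δ = (3, 2, -5), so the interior equations h_(i-1)·M_(i-1) + 2(h_(i-1)+h_i)·M_i + h_i·M_(i+1) = 6(Δ_i − Δ_(i-1)) read
  1·M_0 + 4·M_1 + 1·M_2 = 6(Δ_1 - Δ_0) = -6
  1·M_1 + 4·M_2 + 1·M_3 = 6(Δ_2 - Δ_1) = -42
Natural end conditions: M_0 = M_3 = 0.
Hence M_0 = 0, M_1 = 6/5, M_2 = -54/5, M_3 = 0.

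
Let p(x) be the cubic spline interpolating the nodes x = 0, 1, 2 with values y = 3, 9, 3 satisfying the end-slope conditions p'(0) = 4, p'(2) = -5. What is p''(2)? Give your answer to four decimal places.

With σ_i denoting the second derivative at x_i, h_i = 1, 1, and Δ_i = (y_(i+1) − y_i)/h_i = 6, -6:
  1·σ_0 + 4·σ_1 + 1·σ_2 = 6(Δ_1 - Δ_0) = -72
Clamped end conditions give two more equations: 2h_0·σ_0 + h_0·σ_1 = 6(Δ_0 - p'(0)) = 12 and h_1·σ_1 + 2h_1·σ_2 = 6(p'(2) - Δ_1) = 6.
Forward elimination and back-substitution give σ_0 = 39/2, σ_1 = -27, σ_2 = 33/2.

16.5000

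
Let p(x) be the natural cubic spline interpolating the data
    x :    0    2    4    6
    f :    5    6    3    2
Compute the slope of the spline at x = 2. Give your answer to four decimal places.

-0.7000

With σ_i denoting the second derivative at x_i, h_i = 2, 2, 2, and Δ_i = (y_(i+1) − y_i)/h_i = 1/2, -3/2, -1/2:
  2·σ_0 + 8·σ_1 + 2·σ_2 = 6(Δ_1 - Δ_0) = -12
  2·σ_1 + 8·σ_2 + 2·σ_3 = 6(Δ_2 - Δ_1) = 6
Natural end conditions: σ_0 = σ_3 = 0.
Hence σ_0 = 0, σ_1 = -9/5, σ_2 = 6/5, σ_3 = 0.
On [2, 4], p'(x) = b_1 + 2c_1·(x - 2) + 3d_1·(x - 2)² with b_1 = Δ_1 - h_1(2σ_1 + σ_2)/6 = -7/10, c_1 = σ_1/2 = -9/10, d_1 = (σ_2 - σ_1)/(6h_1) = 1/4. So p'(2) = -7/10.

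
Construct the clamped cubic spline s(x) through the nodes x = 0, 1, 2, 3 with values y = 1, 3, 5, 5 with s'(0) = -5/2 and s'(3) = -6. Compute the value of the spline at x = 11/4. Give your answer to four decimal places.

Put M_i = s'' at the i-th knot. Here h = (1, 1, 1) and Δ = (2, 2, 0), so the interior equations h_(i-1)·M_(i-1) + 2(h_(i-1)+h_i)·M_i + h_i·M_(i+1) = 6(Δ_i − Δ_(i-1)) read
  1·M_0 + 4·M_1 + 1·M_2 = 6(Δ_1 - Δ_0) = 0
  1·M_1 + 4·M_2 + 1·M_3 = 6(Δ_2 - Δ_1) = -12
Clamped end conditions give two more equations: 2h_0·M_0 + h_0·M_1 = 6(Δ_0 - s'(0)) = 27 and h_2·M_2 + 2h_2·M_3 = 6(s'(3) - Δ_2) = -36.
Forward elimination and back-substitution give M_0 = 238/15, M_1 = -71/15, M_2 = 46/15, M_3 = -293/15.
On [2, 3], s(x) = 5 + 67/30·(x - 2) + 23/15·(x - 2)² - 113/30·(x - 2)³.
With (x - 2) = 3/4: s(11/4) = 3807/640.

5.9484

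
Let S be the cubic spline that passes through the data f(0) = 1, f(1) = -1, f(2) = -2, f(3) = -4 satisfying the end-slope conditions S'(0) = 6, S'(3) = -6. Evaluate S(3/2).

Write m_i for S''(x_i). With h_i = 1, 1, 1 and divided differences Δ_i = -2, -1, -2, the continuity of S' gives the tridiagonal system
  1·m_0 + 4·m_1 + 1·m_2 = 6(Δ_1 - Δ_0) = 6
  1·m_1 + 4·m_2 + 1·m_3 = 6(Δ_2 - Δ_1) = -6
Clamped end conditions give two more equations: 2h_0·m_0 + h_0·m_1 = 6(Δ_0 - S'(0)) = -48 and h_2·m_2 + 2h_2·m_3 = 6(S'(3) - Δ_2) = -24.
Solving: m_0 = -142/5, m_1 = 44/5, m_2 = -4/5, m_3 = -58/5.
On [1, 2], S(x) = -1 - 19/5·(x - 1) + 22/5·(x - 1)² - 8/5·(x - 1)³.
With (x - 1) = 1/2: S(3/2) = -2.

-2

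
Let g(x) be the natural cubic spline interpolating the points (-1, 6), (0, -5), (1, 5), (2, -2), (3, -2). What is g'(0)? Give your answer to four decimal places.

With m_i denoting the second derivative at x_i, h_i = 1, 1, 1, 1, and Δ_i = (y_(i+1) − y_i)/h_i = -11, 10, -7, 0:
  1·m_0 + 4·m_1 + 1·m_2 = 6(Δ_1 - Δ_0) = 126
  1·m_1 + 4·m_2 + 1·m_3 = 6(Δ_2 - Δ_1) = -102
  1·m_2 + 4·m_3 + 1·m_4 = 6(Δ_3 - Δ_2) = 42
Natural end conditions: m_0 = m_4 = 0.
Solving: m_0 = 0, m_1 = 585/14, m_2 = -288/7, m_3 = 291/14, m_4 = 0.
On [0, 1], g'(x) = b_1 + 2c_1·x + 3d_1·x² with b_1 = Δ_1 - h_1(2m_1 + m_2)/6 = 41/14, c_1 = m_1/2 = 585/28, d_1 = (m_2 - m_1)/(6h_1) = -387/28. So g'(0) = 41/14.

2.9286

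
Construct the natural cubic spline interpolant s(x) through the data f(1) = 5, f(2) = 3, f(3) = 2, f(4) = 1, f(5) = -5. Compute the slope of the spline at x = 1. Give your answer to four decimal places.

Let m_i = s''(x_i). Step sizes h_i = 1, 1, 1, 1; slopes of the chords Δ_i = (y_(i+1) - y_i)/h_i = -2, -1, -1, -6.
  1·m_0 + 4·m_1 + 1·m_2 = 6(Δ_1 - Δ_0) = 6
  1·m_1 + 4·m_2 + 1·m_3 = 6(Δ_2 - Δ_1) = 0
  1·m_2 + 4·m_3 + 1·m_4 = 6(Δ_3 - Δ_2) = -30
Natural end conditions: m_0 = m_4 = 0.
Solving the tridiagonal system: m_0 = 0, m_1 = 15/14, m_2 = 12/7, m_3 = -111/14, m_4 = 0.
On [1, 2], s'(x) = b_0 + 2c_0·(x - 1) + 3d_0·(x - 1)² with b_0 = Δ_0 - h_0(2m_0 + m_1)/6 = -61/28, c_0 = m_0/2 = 0, d_0 = (m_1 - m_0)/(6h_0) = 5/28. So s'(1) = -61/28.

-2.1786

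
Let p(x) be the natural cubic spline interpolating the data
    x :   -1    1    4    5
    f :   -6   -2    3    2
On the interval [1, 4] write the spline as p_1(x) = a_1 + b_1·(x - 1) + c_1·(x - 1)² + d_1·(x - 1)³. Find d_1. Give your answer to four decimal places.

-0.1455

Put σ_i = p'' at the i-th knot. Here h = (2, 3, 1) and Δ = (2, 5/3, -1), so the interior equations h_(i-1)·σ_(i-1) + 2(h_(i-1)+h_i)·σ_i + h_i·σ_(i+1) = 6(Δ_i − Δ_(i-1)) read
  2·σ_0 + 10·σ_1 + 3·σ_2 = 6(Δ_1 - Δ_0) = -2
  3·σ_1 + 8·σ_2 + 1·σ_3 = 6(Δ_2 - Δ_1) = -16
Natural end conditions: σ_0 = σ_3 = 0.
Solving the tridiagonal system: σ_0 = 0, σ_1 = 32/71, σ_2 = -154/71, σ_3 = 0.
On [1, 4], with p_1(x) = a_1 + b_1·(x - 1) + c_1·(x - 1)² + d_1·(x - 1)³: c_1 = σ_1/2 = 16/71, d_1 = (σ_2 - σ_1)/(6h_1) = -31/213, b_1 = Δ_1 - h_1(2σ_1 + σ_2)/6 = 490/213.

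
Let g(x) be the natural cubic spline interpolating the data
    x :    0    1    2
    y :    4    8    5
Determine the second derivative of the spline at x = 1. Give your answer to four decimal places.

Write σ_i for g''(x_i). With h_i = 1, 1 and divided differences Δ_i = 4, -3, the continuity of g' gives the tridiagonal system
  1·σ_0 + 4·σ_1 + 1·σ_2 = 6(Δ_1 - Δ_0) = -42
Natural end conditions: σ_0 = σ_2 = 0.
Hence σ_0 = 0, σ_1 = -21/2, σ_2 = 0.

-10.5000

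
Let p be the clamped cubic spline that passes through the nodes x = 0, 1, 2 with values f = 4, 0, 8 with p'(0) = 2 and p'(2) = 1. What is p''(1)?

37

With M_i denoting the second derivative at x_i, h_i = 1, 1, and Δ_i = (y_(i+1) − y_i)/h_i = -4, 8:
  1·M_0 + 4·M_1 + 1·M_2 = 6(Δ_1 - Δ_0) = 72
Clamped end conditions give two more equations: 2h_0·M_0 + h_0·M_1 = 6(Δ_0 - p'(0)) = -36 and h_1·M_1 + 2h_1·M_2 = 6(p'(2) - Δ_1) = -42.
Forward elimination and back-substitution give M_0 = -73/2, M_1 = 37, M_2 = -79/2.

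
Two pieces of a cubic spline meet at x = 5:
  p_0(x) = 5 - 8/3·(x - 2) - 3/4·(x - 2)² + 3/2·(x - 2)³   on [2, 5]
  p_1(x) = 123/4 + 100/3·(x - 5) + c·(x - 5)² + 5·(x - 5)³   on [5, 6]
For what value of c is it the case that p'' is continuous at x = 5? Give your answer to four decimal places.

p_0''(x) = -3/2 + 9·(x - 2), so p_0''(5) = 51/2. On the right, p_1''(5) = 2c, so c = 51/4.

12.7500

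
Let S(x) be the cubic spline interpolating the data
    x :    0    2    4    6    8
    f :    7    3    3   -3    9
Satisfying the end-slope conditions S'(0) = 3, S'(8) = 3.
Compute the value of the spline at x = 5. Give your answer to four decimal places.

With M_i denoting the second derivative at x_i, h_i = 2, 2, 2, 2, and Δ_i = (y_(i+1) − y_i)/h_i = -2, 0, -3, 6:
  2·M_0 + 8·M_1 + 2·M_2 = 6(Δ_1 - Δ_0) = 12
  2·M_1 + 8·M_2 + 2·M_3 = 6(Δ_2 - Δ_1) = -18
  2·M_2 + 8·M_3 + 2·M_4 = 6(Δ_3 - Δ_2) = 54
Clamped end conditions give two more equations: 2h_0·M_0 + h_0·M_1 = 6(Δ_0 - S'(0)) = -30 and h_3·M_3 + 2h_3·M_4 = 6(S'(8) - Δ_3) = -18.
Forward elimination and back-substitution give M_0 = -579/56, M_1 = 159/28, M_2 = -51/8, M_3 = 303/28, M_4 = -555/56.
On [4, 6], S(x) = 3 - 33/14·(x - 4) - 51/16·(x - 4)² + 321/224·(x - 4)³.
With (x - 4) = 1: S(5) = -249/224.

-1.1116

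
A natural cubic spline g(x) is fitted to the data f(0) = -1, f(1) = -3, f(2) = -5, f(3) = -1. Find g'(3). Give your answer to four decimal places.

With m_i denoting the second derivative at x_i, h_i = 1, 1, 1, and Δ_i = (y_(i+1) − y_i)/h_i = -2, -2, 4:
  1·m_0 + 4·m_1 + 1·m_2 = 6(Δ_1 - Δ_0) = 0
  1·m_1 + 4·m_2 + 1·m_3 = 6(Δ_2 - Δ_1) = 36
Natural end conditions: m_0 = m_3 = 0.
Solving: m_0 = 0, m_1 = -12/5, m_2 = 48/5, m_3 = 0.
On [2, 3], g'(x) = b_2 + 2c_2·(x - 2) + 3d_2·(x - 2)² with b_2 = Δ_2 - h_2(2m_2 + m_3)/6 = 4/5, c_2 = m_2/2 = 24/5, d_2 = (m_3 - m_2)/(6h_2) = -8/5. So g'(3) = 28/5.

5.6000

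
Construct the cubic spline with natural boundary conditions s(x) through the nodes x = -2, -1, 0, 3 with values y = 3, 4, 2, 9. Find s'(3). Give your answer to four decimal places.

Write M_i for s''(x_i). With h_i = 1, 1, 3 and divided differences Δ_i = 1, -2, 7/3, the continuity of s' gives the tridiagonal system
  1·M_0 + 4·M_1 + 1·M_2 = 6(Δ_1 - Δ_0) = -18
  1·M_1 + 8·M_2 + 3·M_3 = 6(Δ_2 - Δ_1) = 26
Natural end conditions: M_0 = M_3 = 0.
Solving the tridiagonal system: M_0 = 0, M_1 = -170/31, M_2 = 122/31, M_3 = 0.
On [0, 3], s'(x) = b_2 + 2c_2·x + 3d_2·x² with b_2 = Δ_2 - h_2(2M_2 + M_3)/6 = -149/93, c_2 = M_2/2 = 61/31, d_2 = (M_3 - M_2)/(6h_2) = -61/279. So s'(3) = 400/93.

4.3011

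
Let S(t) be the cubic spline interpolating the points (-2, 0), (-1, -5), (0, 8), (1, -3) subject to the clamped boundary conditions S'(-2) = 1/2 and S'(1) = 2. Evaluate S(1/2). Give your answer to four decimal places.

2.1875

Let M_i = S''(x_i). Step sizes h_i = 1, 1, 1; slopes of the chords Δ_i = (y_(i+1) - y_i)/h_i = -5, 13, -11.
  1·M_0 + 4·M_1 + 1·M_2 = 6(Δ_1 - Δ_0) = 108
  1·M_1 + 4·M_2 + 1·M_3 = 6(Δ_2 - Δ_1) = -144
Clamped end conditions give two more equations: 2h_0·M_0 + h_0·M_1 = 6(Δ_0 - S'(-2)) = -33 and h_2·M_2 + 2h_2·M_3 = 6(S'(1) - Δ_2) = 78.
Solving the tridiagonal system: M_0 = -44, M_1 = 55, M_2 = -68, M_3 = 73.
On [0, 1], S(t) = 8 - 1/2·t - 34·t² + 47/2·t³.
With t = 1/2: S(1/2) = 35/16.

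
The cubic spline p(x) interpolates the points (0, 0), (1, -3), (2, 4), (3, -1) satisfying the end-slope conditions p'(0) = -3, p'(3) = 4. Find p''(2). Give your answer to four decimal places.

Write σ_i for p''(x_i). With h_i = 1, 1, 1 and divided differences Δ_i = -3, 7, -5, the continuity of p' gives the tridiagonal system
  1·σ_0 + 4·σ_1 + 1·σ_2 = 6(Δ_1 - Δ_0) = 60
  1·σ_1 + 4·σ_2 + 1·σ_3 = 6(Δ_2 - Δ_1) = -72
Clamped end conditions give two more equations: 2h_0·σ_0 + h_0·σ_1 = 6(Δ_0 - p'(0)) = 0 and h_2·σ_2 + 2h_2·σ_3 = 6(p'(3) - Δ_2) = 54.
Forward elimination and back-substitution give σ_0 = -206/15, σ_1 = 412/15, σ_2 = -542/15, σ_3 = 676/15.

-36.1333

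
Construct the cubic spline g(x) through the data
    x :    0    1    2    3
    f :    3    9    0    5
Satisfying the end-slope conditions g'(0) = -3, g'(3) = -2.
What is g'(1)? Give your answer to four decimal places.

Write M_i for g''(x_i). With h_i = 1, 1, 1 and divided differences Δ_i = 6, -9, 5, the continuity of g' gives the tridiagonal system
  1·M_0 + 4·M_1 + 1·M_2 = 6(Δ_1 - Δ_0) = -90
  1·M_1 + 4·M_2 + 1·M_3 = 6(Δ_2 - Δ_1) = 84
Clamped end conditions give two more equations: 2h_0·M_0 + h_0·M_1 = 6(Δ_0 - g'(0)) = 54 and h_2·M_2 + 2h_2·M_3 = 6(g'(3) - Δ_2) = -42.
Solving: M_0 = 748/15, M_1 = -686/15, M_2 = 646/15, M_3 = -638/15.
On [1, 2], g'(x) = b_1 + 2c_1·(x - 1) + 3d_1·(x - 1)² with b_1 = Δ_1 - h_1(2M_1 + M_2)/6 = -14/15, c_1 = M_1/2 = -343/15, d_1 = (M_2 - M_1)/(6h_1) = 74/5. So g'(1) = -14/15.

-0.9333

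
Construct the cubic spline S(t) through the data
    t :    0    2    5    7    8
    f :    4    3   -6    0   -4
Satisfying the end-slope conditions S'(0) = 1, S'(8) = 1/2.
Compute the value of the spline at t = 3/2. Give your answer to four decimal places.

Write m_i for S''(x_i). With h_i = 2, 3, 2, 1 and divided differences Δ_i = -1/2, -3, 3, -4, the continuity of S' gives the tridiagonal system
  2·m_0 + 10·m_1 + 3·m_2 = 6(Δ_1 - Δ_0) = -15
  3·m_1 + 10·m_2 + 2·m_3 = 6(Δ_2 - Δ_1) = 36
  2·m_2 + 6·m_3 + 1·m_4 = 6(Δ_3 - Δ_2) = -42
Clamped end conditions give two more equations: 2h_0·m_0 + h_0·m_1 = 6(Δ_0 - S'(0)) = -9 and h_3·m_3 + 2h_3·m_4 = 6(S'(8) - Δ_3) = 27.
Solving: m_0 = -13/28, m_1 = -25/7, m_2 = 101/14, m_3 = -89/7, m_4 = 139/7.
On [0, 2], S(t) = 4 + 1·t - 13/56·t² - 29/112·t³.
With t = 3/2: S(3/2) = 3677/896.

4.1038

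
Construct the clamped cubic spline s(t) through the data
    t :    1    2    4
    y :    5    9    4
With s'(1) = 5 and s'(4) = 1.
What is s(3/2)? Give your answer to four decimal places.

Let M_i = s''(x_i). Step sizes h_i = 1, 2; slopes of the chords Δ_i = (y_(i+1) - y_i)/h_i = 4, -5/2.
  1·M_0 + 6·M_1 + 2·M_2 = 6(Δ_1 - Δ_0) = -39
Clamped end conditions give two more equations: 2h_0·M_0 + h_0·M_1 = 6(Δ_0 - s'(1)) = -6 and h_1·M_1 + 2h_1·M_2 = 6(s'(4) - Δ_1) = 21.
Solving: M_0 = 13/6, M_1 = -31/3, M_2 = 125/12.
On [1, 2], s(t) = 5 + 5·(t - 1) + 13/12·(t - 1)² - 25/12·(t - 1)³.
With (t - 1) = 1/2: s(3/2) = 721/96.

7.5104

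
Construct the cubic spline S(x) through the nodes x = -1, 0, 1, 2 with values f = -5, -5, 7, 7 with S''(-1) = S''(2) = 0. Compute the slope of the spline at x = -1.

-4

With M_i denoting the second derivative at x_i, h_i = 1, 1, 1, and Δ_i = (y_(i+1) − y_i)/h_i = 0, 12, 0:
  1·M_0 + 4·M_1 + 1·M_2 = 6(Δ_1 - Δ_0) = 72
  1·M_1 + 4·M_2 + 1·M_3 = 6(Δ_2 - Δ_1) = -72
Natural end conditions: M_0 = M_3 = 0.
Solving the tridiagonal system: M_0 = 0, M_1 = 24, M_2 = -24, M_3 = 0.
On [-1, 0], S'(x) = b_0 + 2c_0·(x + 1) + 3d_0·(x + 1)² with b_0 = Δ_0 - h_0(2M_0 + M_1)/6 = -4, c_0 = M_0/2 = 0, d_0 = (M_1 - M_0)/(6h_0) = 4. So S'(-1) = -4.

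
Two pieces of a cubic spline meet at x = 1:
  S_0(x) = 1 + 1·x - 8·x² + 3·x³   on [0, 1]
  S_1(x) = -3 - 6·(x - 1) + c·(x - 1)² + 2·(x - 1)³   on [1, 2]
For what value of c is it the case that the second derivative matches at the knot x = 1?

1

S_0''(x) = -16 + 18·x, so S_0''(1) = 2. On the right, S_1''(1) = 2c, so c = 1.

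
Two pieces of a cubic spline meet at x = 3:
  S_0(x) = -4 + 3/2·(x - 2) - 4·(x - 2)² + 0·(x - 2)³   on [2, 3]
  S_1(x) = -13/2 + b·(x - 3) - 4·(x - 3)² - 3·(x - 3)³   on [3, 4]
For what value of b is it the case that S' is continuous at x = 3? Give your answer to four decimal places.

-6.5000

S_0'(x) = 3/2 - 8·(x - 2) + 0·(x - 2)², so S_0'(3) = -13/2. On the right, S_1'(3) = b, so b = -13/2.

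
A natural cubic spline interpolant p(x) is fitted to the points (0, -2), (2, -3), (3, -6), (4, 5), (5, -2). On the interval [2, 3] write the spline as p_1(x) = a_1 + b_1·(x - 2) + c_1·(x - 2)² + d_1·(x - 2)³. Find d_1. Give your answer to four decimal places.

6.5756

With M_i denoting the second derivative at x_i, h_i = 2, 1, 1, 1, and Δ_i = (y_(i+1) − y_i)/h_i = -1/2, -3, 11, -7:
  2·M_0 + 6·M_1 + 1·M_2 = 6(Δ_1 - Δ_0) = -15
  1·M_1 + 4·M_2 + 1·M_3 = 6(Δ_2 - Δ_1) = 84
  1·M_2 + 4·M_3 + 1·M_4 = 6(Δ_3 - Δ_2) = -108
Natural end conditions: M_0 = M_4 = 0.
Solving: M_0 = 0, M_1 = -669/86, M_2 = 1362/43, M_3 = -3003/86, M_4 = 0.
On [2, 3], with p_1(x) = a_1 + b_1·(x - 2) + c_1·(x - 2)² + d_1·(x - 2)³: c_1 = M_1/2 = -669/172, d_1 = (M_2 - M_1)/(6h_1) = 1131/172, b_1 = Δ_1 - h_1(2M_1 + M_2)/6 = -489/86.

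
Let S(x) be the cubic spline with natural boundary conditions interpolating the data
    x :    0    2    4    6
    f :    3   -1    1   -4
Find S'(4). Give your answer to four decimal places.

Write M_i for S''(x_i). With h_i = 2, 2, 2 and divided differences Δ_i = -2, 1, -5/2, the continuity of S' gives the tridiagonal system
  2·M_0 + 8·M_1 + 2·M_2 = 6(Δ_1 - Δ_0) = 18
  2·M_1 + 8·M_2 + 2·M_3 = 6(Δ_2 - Δ_1) = -21
Natural end conditions: M_0 = M_3 = 0.
Forward elimination and back-substitution give M_0 = 0, M_1 = 31/10, M_2 = -17/5, M_3 = 0.
On [4, 6], S'(x) = b_2 + 2c_2·(x - 4) + 3d_2·(x - 4)² with b_2 = Δ_2 - h_2(2M_2 + M_3)/6 = -7/30, c_2 = M_2/2 = -17/10, d_2 = (M_3 - M_2)/(6h_2) = 17/60. So S'(4) = -7/30.

-0.2333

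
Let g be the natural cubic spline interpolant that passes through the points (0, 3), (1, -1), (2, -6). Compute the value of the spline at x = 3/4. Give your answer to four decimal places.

Put m_i = g'' at the i-th knot. Here h = (1, 1) and Δ = (-4, -5), so the interior equations h_(i-1)·m_(i-1) + 2(h_(i-1)+h_i)·m_i + h_i·m_(i+1) = 6(Δ_i − Δ_(i-1)) read
  1·m_0 + 4·m_1 + 1·m_2 = 6(Δ_1 - Δ_0) = -6
Natural end conditions: m_0 = m_2 = 0.
Forward elimination and back-substitution give m_0 = 0, m_1 = -3/2, m_2 = 0.
On [0, 1], g(x) = 3 - 15/4·x + 0·x² - 1/4·x³.
With x = 3/4: g(3/4) = 21/256.

0.0820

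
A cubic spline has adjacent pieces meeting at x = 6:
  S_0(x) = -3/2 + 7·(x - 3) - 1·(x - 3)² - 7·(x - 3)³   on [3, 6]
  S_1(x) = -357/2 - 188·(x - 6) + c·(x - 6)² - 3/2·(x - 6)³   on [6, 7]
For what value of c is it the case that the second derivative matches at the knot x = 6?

-64

S_0''(x) = -2 - 42·(x - 3), so S_0''(6) = -128. On the right, S_1''(6) = 2c, so c = -64.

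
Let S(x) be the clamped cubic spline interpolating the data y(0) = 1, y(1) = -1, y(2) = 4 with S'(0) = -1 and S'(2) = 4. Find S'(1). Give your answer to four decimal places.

Let σ_i = S''(x_i). Step sizes h_i = 1, 1; slopes of the chords Δ_i = (y_(i+1) - y_i)/h_i = -2, 5.
  1·σ_0 + 4·σ_1 + 1·σ_2 = 6(Δ_1 - Δ_0) = 42
Clamped end conditions give two more equations: 2h_0·σ_0 + h_0·σ_1 = 6(Δ_0 - S'(0)) = -6 and h_1·σ_1 + 2h_1·σ_2 = 6(S'(2) - Δ_1) = -6.
Forward elimination and back-substitution give σ_0 = -11, σ_1 = 16, σ_2 = -11.
On [1, 2], S'(x) = b_1 + 2c_1·(x - 1) + 3d_1·(x - 1)² with b_1 = Δ_1 - h_1(2σ_1 + σ_2)/6 = 3/2, c_1 = σ_1/2 = 8, d_1 = (σ_2 - σ_1)/(6h_1) = -9/2. So S'(1) = 3/2.

1.5000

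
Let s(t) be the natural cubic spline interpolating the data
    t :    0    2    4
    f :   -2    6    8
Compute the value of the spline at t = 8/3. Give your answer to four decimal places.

Write M_i for s''(x_i). With h_i = 2, 2 and divided differences Δ_i = 4, 1, the continuity of s' gives the tridiagonal system
  2·M_0 + 8·M_1 + 2·M_2 = 6(Δ_1 - Δ_0) = -18
Natural end conditions: M_0 = M_2 = 0.
Solving: M_0 = 0, M_1 = -9/4, M_2 = 0.
On [2, 4], s(t) = 6 + 5/2·(t - 2) - 9/8·(t - 2)² + 3/16·(t - 2)³.
With (t - 2) = 2/3: s(8/3) = 65/9.

7.2222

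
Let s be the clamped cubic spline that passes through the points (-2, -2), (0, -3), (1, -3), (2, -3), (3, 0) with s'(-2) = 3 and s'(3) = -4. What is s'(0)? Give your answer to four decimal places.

-0.5061

Write M_i for s''(x_i). With h_i = 2, 1, 1, 1 and divided differences Δ_i = -1/2, 0, 0, 3, the continuity of s' gives the tridiagonal system
  2·M_0 + 6·M_1 + 1·M_2 = 6(Δ_1 - Δ_0) = 3
  1·M_1 + 4·M_2 + 1·M_3 = 6(Δ_2 - Δ_1) = 0
  1·M_2 + 4·M_3 + 1·M_4 = 6(Δ_3 - Δ_2) = 18
Clamped end conditions give two more equations: 2h_0·M_0 + h_0·M_1 = 6(Δ_0 - s'(-2)) = -21 and h_3·M_3 + 2h_3·M_4 = 6(s'(3) - Δ_3) = -42.
Forward elimination and back-substitution give M_0 = -1147/164, M_1 = 143/41, M_2 = -323/82, M_3 = 503/41, M_4 = -2225/82.
On [0, 1], s'(x) = b_1 + 2c_1·x + 3d_1·x² with b_1 = Δ_1 - h_1(2M_1 + M_2)/6 = -83/164, c_1 = M_1/2 = 143/82, d_1 = (M_2 - M_1)/(6h_1) = -203/164. So s'(0) = -83/164.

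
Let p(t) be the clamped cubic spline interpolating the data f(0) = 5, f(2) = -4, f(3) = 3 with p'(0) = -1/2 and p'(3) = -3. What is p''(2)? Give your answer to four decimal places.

Write m_i for p''(x_i). With h_i = 2, 1 and divided differences Δ_i = -9/2, 7, the continuity of p' gives the tridiagonal system
  2·m_0 + 6·m_1 + 1·m_2 = 6(Δ_1 - Δ_0) = 69
Clamped end conditions give two more equations: 2h_0·m_0 + h_0·m_1 = 6(Δ_0 - p'(0)) = -24 and h_1·m_1 + 2h_1·m_2 = 6(p'(3) - Δ_1) = -60.
Solving the tridiagonal system: m_0 = -55/3, m_1 = 74/3, m_2 = -127/3.

24.6667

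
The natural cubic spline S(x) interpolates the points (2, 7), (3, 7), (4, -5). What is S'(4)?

-15

Let M_i = S''(x_i). Step sizes h_i = 1, 1; slopes of the chords Δ_i = (y_(i+1) - y_i)/h_i = 0, -12.
  1·M_0 + 4·M_1 + 1·M_2 = 6(Δ_1 - Δ_0) = -72
Natural end conditions: M_0 = M_2 = 0.
Solving: M_0 = 0, M_1 = -18, M_2 = 0.
On [3, 4], S'(x) = b_1 + 2c_1·(x - 3) + 3d_1·(x - 3)² with b_1 = Δ_1 - h_1(2M_1 + M_2)/6 = -6, c_1 = M_1/2 = -9, d_1 = (M_2 - M_1)/(6h_1) = 3. So S'(4) = -15.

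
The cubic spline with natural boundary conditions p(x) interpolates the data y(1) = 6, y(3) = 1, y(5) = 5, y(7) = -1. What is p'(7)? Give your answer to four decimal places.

Put m_i = p'' at the i-th knot. Here h = (2, 2, 2) and Δ = (-5/2, 2, -3), so the interior equations h_(i-1)·m_(i-1) + 2(h_(i-1)+h_i)·m_i + h_i·m_(i+1) = 6(Δ_i − Δ_(i-1)) read
  2·m_0 + 8·m_1 + 2·m_2 = 6(Δ_1 - Δ_0) = 27
  2·m_1 + 8·m_2 + 2·m_3 = 6(Δ_2 - Δ_1) = -30
Natural end conditions: m_0 = m_3 = 0.
Hence m_0 = 0, m_1 = 23/5, m_2 = -49/10, m_3 = 0.
On [5, 7], p'(x) = b_2 + 2c_2·(x - 5) + 3d_2·(x - 5)² with b_2 = Δ_2 - h_2(2m_2 + m_3)/6 = 4/15, c_2 = m_2/2 = -49/20, d_2 = (m_3 - m_2)/(6h_2) = 49/120. So p'(7) = -139/30.

-4.6333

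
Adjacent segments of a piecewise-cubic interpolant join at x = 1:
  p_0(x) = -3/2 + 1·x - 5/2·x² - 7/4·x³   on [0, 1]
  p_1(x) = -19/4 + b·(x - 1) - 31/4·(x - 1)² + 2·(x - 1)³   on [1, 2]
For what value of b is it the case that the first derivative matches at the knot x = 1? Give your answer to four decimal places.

p_0'(x) = 1 - 5·x - 21/4·x², so p_0'(1) = -37/4. On the right, p_1'(1) = b, so b = -37/4.

-9.2500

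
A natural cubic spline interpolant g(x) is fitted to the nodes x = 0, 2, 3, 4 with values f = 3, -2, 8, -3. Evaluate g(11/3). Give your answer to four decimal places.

Put m_i = g'' at the i-th knot. Here h = (2, 1, 1) and Δ = (-5/2, 10, -11), so the interior equations h_(i-1)·m_(i-1) + 2(h_(i-1)+h_i)·m_i + h_i·m_(i+1) = 6(Δ_i − Δ_(i-1)) read
  2·m_0 + 6·m_1 + 1·m_2 = 6(Δ_1 - Δ_0) = 75
  1·m_1 + 4·m_2 + 1·m_3 = 6(Δ_2 - Δ_1) = -126
Natural end conditions: m_0 = m_3 = 0.
Hence m_0 = 0, m_1 = 426/23, m_2 = -831/23, m_3 = 0.
On [3, 4], g(x) = 8 + 24/23·(x - 3) - 831/46·(x - 3)² + 277/46·(x - 3)³.
With (x - 3) = 2/3: g(11/3) = 1522/621.

2.4509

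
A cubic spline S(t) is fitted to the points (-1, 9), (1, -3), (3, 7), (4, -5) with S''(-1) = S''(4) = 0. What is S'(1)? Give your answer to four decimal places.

3.0909

Write m_i for S''(x_i). With h_i = 2, 2, 1 and divided differences Δ_i = -6, 5, -12, the continuity of S' gives the tridiagonal system
  2·m_0 + 8·m_1 + 2·m_2 = 6(Δ_1 - Δ_0) = 66
  2·m_1 + 6·m_2 + 1·m_3 = 6(Δ_2 - Δ_1) = -102
Natural end conditions: m_0 = m_3 = 0.
Solving the tridiagonal system: m_0 = 0, m_1 = 150/11, m_2 = -237/11, m_3 = 0.
On [1, 3], S'(t) = b_1 + 2c_1·(t - 1) + 3d_1·(t - 1)² with b_1 = Δ_1 - h_1(2m_1 + m_2)/6 = 34/11, c_1 = m_1/2 = 75/11, d_1 = (m_2 - m_1)/(6h_1) = -129/44. So S'(1) = 34/11.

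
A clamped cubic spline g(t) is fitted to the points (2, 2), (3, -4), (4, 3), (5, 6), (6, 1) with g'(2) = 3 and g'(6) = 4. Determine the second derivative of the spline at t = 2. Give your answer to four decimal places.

-43.3571

With m_i denoting the second derivative at x_i, h_i = 1, 1, 1, 1, and Δ_i = (y_(i+1) − y_i)/h_i = -6, 7, 3, -5:
  1·m_0 + 4·m_1 + 1·m_2 = 6(Δ_1 - Δ_0) = 78
  1·m_1 + 4·m_2 + 1·m_3 = 6(Δ_2 - Δ_1) = -24
  1·m_2 + 4·m_3 + 1·m_4 = 6(Δ_3 - Δ_2) = -48
Clamped end conditions give two more equations: 2h_0·m_0 + h_0·m_1 = 6(Δ_0 - g'(2)) = -54 and h_3·m_3 + 2h_3·m_4 = 6(g'(6) - Δ_3) = 54.
Solving the tridiagonal system: m_0 = -607/14, m_1 = 229/7, m_2 = -19/2, m_3 = -131/7, m_4 = 509/14.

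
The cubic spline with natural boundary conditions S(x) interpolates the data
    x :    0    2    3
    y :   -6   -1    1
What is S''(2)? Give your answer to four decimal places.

Let m_i = S''(x_i). Step sizes h_i = 2, 1; slopes of the chords Δ_i = (y_(i+1) - y_i)/h_i = 5/2, 2.
  2·m_0 + 6·m_1 + 1·m_2 = 6(Δ_1 - Δ_0) = -3
Natural end conditions: m_0 = m_2 = 0.
Forward elimination and back-substitution give m_0 = 0, m_1 = -1/2, m_2 = 0.

-0.5000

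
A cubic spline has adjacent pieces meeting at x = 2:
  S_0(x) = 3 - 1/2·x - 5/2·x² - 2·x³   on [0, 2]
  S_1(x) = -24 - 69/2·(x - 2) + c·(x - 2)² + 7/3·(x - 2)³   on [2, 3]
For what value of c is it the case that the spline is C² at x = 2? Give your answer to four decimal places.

S_0''(x) = -5 - 12·x, so S_0''(2) = -29. On the right, S_1''(2) = 2c, so c = -29/2.

-14.5000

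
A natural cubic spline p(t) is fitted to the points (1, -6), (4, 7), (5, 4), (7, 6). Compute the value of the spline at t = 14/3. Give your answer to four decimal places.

Put σ_i = p'' at the i-th knot. Here h = (3, 1, 2) and Δ = (13/3, -3, 1), so the interior equations h_(i-1)·σ_(i-1) + 2(h_(i-1)+h_i)·σ_i + h_i·σ_(i+1) = 6(Δ_i − Δ_(i-1)) read
  3·σ_0 + 8·σ_1 + 1·σ_2 = 6(Δ_1 - Δ_0) = -44
  1·σ_1 + 6·σ_2 + 2·σ_3 = 6(Δ_2 - Δ_1) = 24
Natural end conditions: σ_0 = σ_3 = 0.
Solving: σ_0 = 0, σ_1 = -288/47, σ_2 = 236/47, σ_3 = 0.
On [4, 5], p(t) = 7 - 253/141·(t - 4) - 144/47·(t - 4)² + 262/141·(t - 4)³.
With (t - 4) = 2/3: p(14/3) = 19007/3807.

4.9926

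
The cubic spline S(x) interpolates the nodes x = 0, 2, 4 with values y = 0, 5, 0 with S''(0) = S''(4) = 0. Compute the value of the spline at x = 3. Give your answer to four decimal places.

Let m_i = S''(x_i). Step sizes h_i = 2, 2; slopes of the chords Δ_i = (y_(i+1) - y_i)/h_i = 5/2, -5/2.
  2·m_0 + 8·m_1 + 2·m_2 = 6(Δ_1 - Δ_0) = -30
Natural end conditions: m_0 = m_2 = 0.
Hence m_0 = 0, m_1 = -15/4, m_2 = 0.
On [2, 4], S(x) = 5 + 0·(x - 2) - 15/8·(x - 2)² + 5/16·(x - 2)³.
With (x - 2) = 1: S(3) = 55/16.

3.4375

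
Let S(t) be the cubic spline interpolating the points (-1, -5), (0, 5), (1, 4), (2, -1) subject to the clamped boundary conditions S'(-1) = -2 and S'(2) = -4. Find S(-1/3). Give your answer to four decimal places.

0.9753

Write M_i for S''(x_i). With h_i = 1, 1, 1 and divided differences Δ_i = 10, -1, -5, the continuity of S' gives the tridiagonal system
  1·M_0 + 4·M_1 + 1·M_2 = 6(Δ_1 - Δ_0) = -66
  1·M_1 + 4·M_2 + 1·M_3 = 6(Δ_2 - Δ_1) = -24
Clamped end conditions give two more equations: 2h_0·M_0 + h_0·M_1 = 6(Δ_0 - S'(-1)) = 72 and h_2·M_2 + 2h_2·M_3 = 6(S'(2) - Δ_2) = 6.
Solving the tridiagonal system: M_0 = 152/3, M_1 = -88/3, M_2 = 2/3, M_3 = 8/3.
On [-1, 0], S(t) = -5 - 2·(t + 1) + 76/3·(t + 1)² - 40/3·(t + 1)³.
With (t + 1) = 2/3: S(-1/3) = 79/81.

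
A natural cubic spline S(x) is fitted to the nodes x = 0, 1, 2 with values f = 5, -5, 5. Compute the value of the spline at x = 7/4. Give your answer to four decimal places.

1.3281

With m_i denoting the second derivative at x_i, h_i = 1, 1, and Δ_i = (y_(i+1) − y_i)/h_i = -10, 10:
  1·m_0 + 4·m_1 + 1·m_2 = 6(Δ_1 - Δ_0) = 120
Natural end conditions: m_0 = m_2 = 0.
Solving the tridiagonal system: m_0 = 0, m_1 = 30, m_2 = 0.
On [1, 2], S(x) = -5 + 0·(x - 1) + 15·(x - 1)² - 5·(x - 1)³.
With (x - 1) = 3/4: S(7/4) = 85/64.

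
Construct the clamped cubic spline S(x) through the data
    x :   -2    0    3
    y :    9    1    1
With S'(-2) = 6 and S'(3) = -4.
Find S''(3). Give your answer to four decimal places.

Write σ_i for S''(x_i). With h_i = 2, 3 and divided differences Δ_i = -4, 0, the continuity of S' gives the tridiagonal system
  2·σ_0 + 10·σ_1 + 3·σ_2 = 6(Δ_1 - Δ_0) = 24
Clamped end conditions give two more equations: 2h_0·σ_0 + h_0·σ_1 = 6(Δ_0 - S'(-2)) = -60 and h_1·σ_1 + 2h_1·σ_2 = 6(S'(3) - Δ_1) = -24.
Hence σ_0 = -97/5, σ_1 = 44/5, σ_2 = -42/5.

-8.4000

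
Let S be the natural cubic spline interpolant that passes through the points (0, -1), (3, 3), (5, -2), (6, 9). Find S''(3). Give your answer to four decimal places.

-5.3571

Put M_i = S'' at the i-th knot. Here h = (3, 2, 1) and Δ = (4/3, -5/2, 11), so the interior equations h_(i-1)·M_(i-1) + 2(h_(i-1)+h_i)·M_i + h_i·M_(i+1) = 6(Δ_i − Δ_(i-1)) read
  3·M_0 + 10·M_1 + 2·M_2 = 6(Δ_1 - Δ_0) = -23
  2·M_1 + 6·M_2 + 1·M_3 = 6(Δ_2 - Δ_1) = 81
Natural end conditions: M_0 = M_3 = 0.
Forward elimination and back-substitution give M_0 = 0, M_1 = -75/14, M_2 = 107/7, M_3 = 0.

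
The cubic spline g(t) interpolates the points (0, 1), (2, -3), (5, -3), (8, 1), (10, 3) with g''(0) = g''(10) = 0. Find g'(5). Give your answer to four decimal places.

With σ_i denoting the second derivative at x_i, h_i = 2, 3, 3, 2, and Δ_i = (y_(i+1) − y_i)/h_i = -2, 0, 4/3, 1:
  2·σ_0 + 10·σ_1 + 3·σ_2 = 6(Δ_1 - Δ_0) = 12
  3·σ_1 + 12·σ_2 + 3·σ_3 = 6(Δ_2 - Δ_1) = 8
  3·σ_2 + 10·σ_3 + 2·σ_4 = 6(Δ_3 - Δ_2) = -2
Natural end conditions: σ_0 = σ_4 = 0.
Hence σ_0 = 0, σ_1 = 179/170, σ_2 = 25/51, σ_3 = -59/170, σ_4 = 0.
On [5, 8], g'(t) = b_2 + 2c_2·(t - 5) + 3d_2·(t - 5)² with b_2 = Δ_2 - h_2(2σ_2 + σ_3)/6 = 61/60, c_2 = σ_2/2 = 25/102, d_2 = (σ_3 - σ_2)/(6h_2) = -427/9180. So g'(5) = 61/60.

1.0167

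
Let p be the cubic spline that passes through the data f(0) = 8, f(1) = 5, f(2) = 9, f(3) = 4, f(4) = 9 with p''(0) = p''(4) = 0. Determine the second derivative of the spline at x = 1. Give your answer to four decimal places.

Let m_i = p''(x_i). Step sizes h_i = 1, 1, 1, 1; slopes of the chords Δ_i = (y_(i+1) - y_i)/h_i = -3, 4, -5, 5.
  1·m_0 + 4·m_1 + 1·m_2 = 6(Δ_1 - Δ_0) = 42
  1·m_1 + 4·m_2 + 1·m_3 = 6(Δ_2 - Δ_1) = -54
  1·m_2 + 4·m_3 + 1·m_4 = 6(Δ_3 - Δ_2) = 60
Natural end conditions: m_0 = m_4 = 0.
Solving: m_0 = 0, m_1 = 453/28, m_2 = -159/7, m_3 = 579/28, m_4 = 0.

16.1786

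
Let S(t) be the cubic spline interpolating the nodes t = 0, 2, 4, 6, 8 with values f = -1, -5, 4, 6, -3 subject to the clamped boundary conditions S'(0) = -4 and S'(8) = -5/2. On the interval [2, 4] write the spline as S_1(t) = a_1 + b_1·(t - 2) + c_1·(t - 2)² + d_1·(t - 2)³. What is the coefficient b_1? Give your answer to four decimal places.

1.7589

With m_i denoting the second derivative at x_i, h_i = 2, 2, 2, 2, and Δ_i = (y_(i+1) − y_i)/h_i = -2, 9/2, 1, -9/2:
  2·m_0 + 8·m_1 + 2·m_2 = 6(Δ_1 - Δ_0) = 39
  2·m_1 + 8·m_2 + 2·m_3 = 6(Δ_2 - Δ_1) = -21
  2·m_2 + 8·m_3 + 2·m_4 = 6(Δ_3 - Δ_2) = -33
Clamped end conditions give two more equations: 2h_0·m_0 + h_0·m_1 = 6(Δ_0 - S'(0)) = 12 and h_3·m_3 + 2h_3·m_4 = 6(S'(8) - Δ_3) = 12.
Hence m_0 = 27/112, m_1 = 309/56, m_2 = -45/16, m_3 = -267/56, m_4 = 603/112.
On [2, 4], with S_1(t) = a_1 + b_1·(t - 2) + c_1·(t - 2)² + d_1·(t - 2)³: c_1 = m_1/2 = 309/112, d_1 = (m_2 - m_1)/(6h_1) = -311/448, b_1 = Δ_1 - h_1(2m_1 + m_2)/6 = 197/112.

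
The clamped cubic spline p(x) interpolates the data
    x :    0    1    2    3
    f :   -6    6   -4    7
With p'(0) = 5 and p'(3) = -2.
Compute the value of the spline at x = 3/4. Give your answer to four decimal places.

4.3688

Let M_i = p''(x_i). Step sizes h_i = 1, 1, 1; slopes of the chords Δ_i = (y_(i+1) - y_i)/h_i = 12, -10, 11.
  1·M_0 + 4·M_1 + 1·M_2 = 6(Δ_1 - Δ_0) = -132
  1·M_1 + 4·M_2 + 1·M_3 = 6(Δ_2 - Δ_1) = 126
Clamped end conditions give two more equations: 2h_0·M_0 + h_0·M_1 = 6(Δ_0 - p'(0)) = 42 and h_2·M_2 + 2h_2·M_3 = 6(p'(3) - Δ_2) = -78.
Forward elimination and back-substitution give M_0 = 782/15, M_1 = -934/15, M_2 = 974/15, M_3 = -1072/15.
On [0, 1], p(x) = -6 + 5·x + 391/15·x² - 286/15·x³.
With x = 3/4: p(3/4) = 699/160.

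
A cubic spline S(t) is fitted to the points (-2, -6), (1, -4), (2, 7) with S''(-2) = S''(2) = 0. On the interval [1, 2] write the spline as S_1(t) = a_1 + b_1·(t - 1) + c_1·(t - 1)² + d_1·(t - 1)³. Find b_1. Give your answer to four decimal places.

8.4167

Let σ_i = S''(x_i). Step sizes h_i = 3, 1; slopes of the chords Δ_i = (y_(i+1) - y_i)/h_i = 2/3, 11.
  3·σ_0 + 8·σ_1 + 1·σ_2 = 6(Δ_1 - Δ_0) = 62
Natural end conditions: σ_0 = σ_2 = 0.
Hence σ_0 = 0, σ_1 = 31/4, σ_2 = 0.
On [1, 2], with S_1(t) = a_1 + b_1·(t - 1) + c_1·(t - 1)² + d_1·(t - 1)³: c_1 = σ_1/2 = 31/8, d_1 = (σ_2 - σ_1)/(6h_1) = -31/24, b_1 = Δ_1 - h_1(2σ_1 + σ_2)/6 = 101/12.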